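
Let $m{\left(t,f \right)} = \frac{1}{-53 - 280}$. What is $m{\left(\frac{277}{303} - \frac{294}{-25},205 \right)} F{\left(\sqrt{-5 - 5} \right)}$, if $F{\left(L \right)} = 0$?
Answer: $0$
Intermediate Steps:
$m{\left(t,f \right)} = - \frac{1}{333}$ ($m{\left(t,f \right)} = \frac{1}{-333} = - \frac{1}{333}$)
$m{\left(\frac{277}{303} - \frac{294}{-25},205 \right)} F{\left(\sqrt{-5 - 5} \right)} = \left(- \frac{1}{333}\right) 0 = 0$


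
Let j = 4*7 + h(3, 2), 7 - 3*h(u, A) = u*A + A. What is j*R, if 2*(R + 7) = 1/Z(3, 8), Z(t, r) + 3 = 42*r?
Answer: -386863/1998 ≈ -193.63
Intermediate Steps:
h(u, A) = 7/3 - A/3 - A*u/3 (h(u, A) = 7/3 - (u*A + A)/3 = 7/3 - (A*u + A)/3 = 7/3 - (A + A*u)/3 = 7/3 + (-A/3 - A*u/3) = 7/3 - A/3 - A*u/3)
Z(t, r) = -3 + 42*r
R = -4661/666 (R = -7 + 1/(2*(-3 + 42*8)) = -7 + 1/(2*(-3 + 336)) = -7 + (1/2)/333 = -7 + (1/2)*(1/333) = -7 + 1/666 = -4661/666 ≈ -6.9985)
j = 83/3 (j = 4*7 + (7/3 - 1/3*2 - 1/3*2*3) = 28 + (7/3 - 2/3 - 2) = 28 - 1/3 = 83/3 ≈ 27.667)
j*R = (83/3)*(-4661/666) = -386863/1998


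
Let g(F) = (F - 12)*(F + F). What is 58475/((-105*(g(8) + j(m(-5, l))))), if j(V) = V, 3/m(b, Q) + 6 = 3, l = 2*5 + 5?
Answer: 2339/273 ≈ 8.5678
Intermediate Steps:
l = 15 (l = 10 + 5 = 15)
m(b, Q) = -1 (m(b, Q) = 3/(-6 + 3) = 3/(-3) = 3*(-1/3) = -1)
g(F) = 2*F*(-12 + F) (g(F) = (-12 + F)*(2*F) = 2*F*(-12 + F))
58475/((-105*(g(8) + j(m(-5, l))))) = 58475/((-105*(2*8*(-12 + 8) - 1))) = 58475/((-105*(2*8*(-4) - 1))) = 58475/((-105*(-64 - 1))) = 58475/((-105*(-65))) = 58475/6825 = 58475*(1/6825) = 2339/273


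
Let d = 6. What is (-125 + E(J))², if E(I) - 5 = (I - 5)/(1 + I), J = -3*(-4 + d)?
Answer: 346921/25 ≈ 13877.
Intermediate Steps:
J = -6 (J = -3*(-4 + 6) = -3*2 = -6)
E(I) = 5 + (-5 + I)/(1 + I) (E(I) = 5 + (I - 5)/(1 + I) = 5 + (-5 + I)/(1 + I))
(-125 + E(J))² = (-125 + 6*(-6)/(1 - 6))² = (-125 + 6*(-6)/(-5))² = (-125 + 6*(-6)*(-⅕))² = (-125 + 36/5)² = (-589/5)² = 346921/25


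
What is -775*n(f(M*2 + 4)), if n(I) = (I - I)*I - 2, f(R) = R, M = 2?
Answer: 1550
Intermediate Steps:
n(I) = -2 (n(I) = 0*I - 2 = 0 - 2 = -2)
-775*n(f(M*2 + 4)) = -775*(-2) = 1550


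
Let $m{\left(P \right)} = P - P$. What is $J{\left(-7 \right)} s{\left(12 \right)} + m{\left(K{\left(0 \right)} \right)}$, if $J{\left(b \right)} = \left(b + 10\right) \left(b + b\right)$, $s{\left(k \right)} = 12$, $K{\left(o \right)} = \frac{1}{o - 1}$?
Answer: $-504$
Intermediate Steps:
$K{\left(o \right)} = \frac{1}{-1 + o}$
$m{\left(P \right)} = 0$
$J{\left(b \right)} = 2 b \left(10 + b\right)$ ($J{\left(b \right)} = \left(10 + b\right) 2 b = 2 b \left(10 + b\right)$)
$J{\left(-7 \right)} s{\left(12 \right)} + m{\left(K{\left(0 \right)} \right)} = 2 \left(-7\right) \left(10 - 7\right) 12 + 0 = 2 \left(-7\right) 3 \cdot 12 + 0 = \left(-42\right) 12 + 0 = -504 + 0 = -504$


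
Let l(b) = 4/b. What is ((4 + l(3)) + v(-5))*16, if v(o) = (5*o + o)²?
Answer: 43456/3 ≈ 14485.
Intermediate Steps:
v(o) = 36*o² (v(o) = (6*o)² = 36*o²)
((4 + l(3)) + v(-5))*16 = ((4 + 4/3) + 36*(-5)²)*16 = ((4 + 4*(⅓)) + 36*25)*16 = ((4 + 4/3) + 900)*16 = (16/3 + 900)*16 = (2716/3)*16 = 43456/3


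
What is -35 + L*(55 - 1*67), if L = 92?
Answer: -1139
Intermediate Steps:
-35 + L*(55 - 1*67) = -35 + 92*(55 - 1*67) = -35 + 92*(55 - 67) = -35 + 92*(-12) = -35 - 1104 = -1139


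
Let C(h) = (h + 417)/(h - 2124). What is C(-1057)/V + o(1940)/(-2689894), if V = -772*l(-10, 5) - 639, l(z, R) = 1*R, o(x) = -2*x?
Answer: 26903192780/19247965555093 ≈ 0.0013977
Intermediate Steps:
C(h) = (417 + h)/(-2124 + h)
l(z, R) = R
V = -4499 (V = -772*5 - 639 = -3860 - 639 = -4499)
C(-1057)/V + o(1940)/(-2689894) = ((417 - 1057)/(-2124 - 1057))/(-4499) - 2*1940/(-2689894) = (-640/(-3181))*(-1/4499) - 3880*(-1/2689894) = -1/3181*(-640)*(-1/4499) + 1940/1344947 = (640/3181)*(-1/4499) + 1940/1344947 = -640/14311319 + 1940/1344947 = 26903192780/19247965555093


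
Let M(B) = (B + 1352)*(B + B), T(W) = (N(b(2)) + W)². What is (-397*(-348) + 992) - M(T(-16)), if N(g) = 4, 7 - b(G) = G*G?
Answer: -291700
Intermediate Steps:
b(G) = 7 - G² (b(G) = 7 - G*G = 7 - G²)
T(W) = (4 + W)²
M(B) = 2*B*(1352 + B) (M(B) = (1352 + B)*(2*B) = 2*B*(1352 + B))
(-397*(-348) + 992) - M(T(-16)) = (-397*(-348) + 992) - 2*(4 - 16)²*(1352 + (4 - 16)²) = (138156 + 992) - 2*(-12)²*(1352 + (-12)²) = 139148 - 2*144*(1352 + 144) = 139148 - 2*144*1496 = 139148 - 1*430848 = 139148 - 430848 = -291700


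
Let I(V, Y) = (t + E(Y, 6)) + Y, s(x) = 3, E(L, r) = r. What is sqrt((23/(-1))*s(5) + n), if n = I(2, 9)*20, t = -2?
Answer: sqrt(191) ≈ 13.820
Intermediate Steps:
I(V, Y) = 4 + Y (I(V, Y) = (-2 + 6) + Y = 4 + Y)
n = 260 (n = (4 + 9)*20 = 13*20 = 260)
sqrt((23/(-1))*s(5) + n) = sqrt((23/(-1))*3 + 260) = sqrt((23*(-1))*3 + 260) = sqrt(-23*3 + 260) = sqrt(-69 + 260) = sqrt(191)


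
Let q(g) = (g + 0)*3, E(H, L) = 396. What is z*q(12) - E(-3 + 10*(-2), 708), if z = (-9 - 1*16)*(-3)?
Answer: 2304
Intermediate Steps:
q(g) = 3*g (q(g) = g*3 = 3*g)
z = 75 (z = (-9 - 16)*(-3) = -25*(-3) = 75)
z*q(12) - E(-3 + 10*(-2), 708) = 75*(3*12) - 1*396 = 75*36 - 396 = 2700 - 396 = 2304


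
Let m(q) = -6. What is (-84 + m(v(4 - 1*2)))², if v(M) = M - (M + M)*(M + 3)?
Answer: 8100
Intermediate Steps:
v(M) = M - 2*M*(3 + M)
(-84 + m(v(4 - 1*2)))² = (-84 - 6)² = (-90)² = 8100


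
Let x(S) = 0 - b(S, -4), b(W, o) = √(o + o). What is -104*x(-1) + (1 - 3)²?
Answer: 4 + 208*I*√2 ≈ 4.0 + 294.16*I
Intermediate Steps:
b(W, o) = √2*√o (b(W, o) = √(2*o) = √2*√o)
x(S) = -2*I*√2 (x(S) = 0 - √2*√(-4) = 0 - √2*2*I = 0 - 2*I*√2 = -2*I*√2)
-104*x(-1) + (1 - 3)² = -(-208)*I*√2 + (1 - 3)² = 208*I*√2 + (-2)² = 208*I*√2 + 4 = 4 + 208*I*√2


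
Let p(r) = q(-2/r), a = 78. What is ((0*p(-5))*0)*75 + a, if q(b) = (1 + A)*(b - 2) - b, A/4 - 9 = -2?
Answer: 78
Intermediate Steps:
A = 28 (A = 36 + 4*(-2) = 36 - 8 = 28)
q(b) = -58 + 28*b (q(b) = (1 + 28)*(b - 2) - b = 29*(-2 + b) - b = (-58 + 29*b) - b = -58 + 28*b)
p(r) = -58 - 56/r (p(r) = -58 + 28*(-2/r) = -58 - 56/r)
((0*p(-5))*0)*75 + a = ((0*(-58 - 56/(-5)))*0)*75 + 78 = ((0*(-58 - 56*(-1/5)))*0)*75 + 78 = ((0*(-58 + 56/5))*0)*75 + 78 = ((0*(-234/5))*0)*75 + 78 = (0*0)*75 + 78 = 0*75 + 78 = 0 + 78 = 78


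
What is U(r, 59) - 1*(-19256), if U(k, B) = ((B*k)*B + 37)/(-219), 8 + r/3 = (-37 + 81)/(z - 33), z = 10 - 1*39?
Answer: 133547447/6789 ≈ 19671.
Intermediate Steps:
z = -29 (z = 10 - 39 = -29)
r = -810/31 (r = -24 + 3*((-37 + 81)/(-29 - 33)) = -24 + 3*(44/(-62)) = -24 + 3*(44*(-1/62)) = -24 + 3*(-22/31) = -24 - 66/31 = -810/31 ≈ -26.129)
U(k, B) = -37/219 - k*B**2/219 (U(k, B) = (k*B**2 + 37)*(-1/219) = (37 + k*B**2)*(-1/219) = -37/219 - k*B**2/219)
U(r, 59) - 1*(-19256) = (-37/219 - 1/219*(-810/31)*59**2) - 1*(-19256) = (-37/219 - 1/219*(-810/31)*3481) + 19256 = (-37/219 + 939870/2263) + 19256 = 2818463/6789 + 19256 = 133547447/6789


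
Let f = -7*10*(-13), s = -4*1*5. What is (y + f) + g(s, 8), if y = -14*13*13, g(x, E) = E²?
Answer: -1392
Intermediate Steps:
s = -20 (s = -4*5 = -20)
y = -2366 (y = -182*13 = -2366)
f = 910 (f = -70*(-13) = 910)
(y + f) + g(s, 8) = (-2366 + 910) + 8² = -1456 + 64 = -1392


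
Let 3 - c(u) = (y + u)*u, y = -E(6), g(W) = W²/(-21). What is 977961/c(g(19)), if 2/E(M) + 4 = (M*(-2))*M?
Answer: -862561602/257597 ≈ -3348.5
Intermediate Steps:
E(M) = 2/(-4 - 2*M²) (E(M) = 2/(-4 + (M*(-2))*M) = 2/(-4 + (-2*M)*M) = 2/(-4 - 2*M²))
g(W) = -W²/21
y = 1/38 (y = -(-1)/(2 + 6²) = -(-1)/(2 + 36) = -(-1)/38 = -1*(-1/38) = 1/38 ≈ 0.026316)
c(u) = 3 - u*(1/38 + u) (c(u) = 3 - (1/38 + u)*u = 3 - u*(1/38 + u))
977961/c(g(19)) = 977961/(3 - (-1/21*19²)² - (-1)*19²/798) = 977961/(3 - (-1/21*361)² - (-1)*361/798) = 977961/(3 - (-361/21)² - 1/38*(-361/21)) = 977961/(3 - 1*130321/441 + 19/42) = 977961/(3 - 130321/441 + 19/42) = 977961/(-257597/882) = 977961*(-882/257597) = -862561602/257597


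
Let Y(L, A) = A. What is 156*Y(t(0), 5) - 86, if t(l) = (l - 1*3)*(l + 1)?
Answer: 694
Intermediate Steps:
t(l) = (1 + l)*(-3 + l) (t(l) = (l - 3)*(1 + l) = (-3 + l)*(1 + l) = (1 + l)*(-3 + l))
156*Y(t(0), 5) - 86 = 156*5 - 86 = 780 - 86 = 694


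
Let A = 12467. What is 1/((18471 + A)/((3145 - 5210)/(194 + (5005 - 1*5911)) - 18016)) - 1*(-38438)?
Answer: 846693903601/22027856 ≈ 38437.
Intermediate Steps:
1/((18471 + A)/((3145 - 5210)/(194 + (5005 - 1*5911)) - 18016)) - 1*(-38438) = 1/((18471 + 12467)/((3145 - 5210)/(194 + (5005 - 1*5911)) - 18016)) - 1*(-38438) = 1/(30938/(-2065/(194 + (5005 - 5911)) - 18016)) + 38438 = 1/(30938/(-2065/(194 - 906) - 18016)) + 38438 = 1/(30938/(-2065/(-712) - 18016)) + 38438 = 1/(30938/(-2065*(-1/712) - 18016)) + 38438 = 1/(30938/(2065/712 - 18016)) + 38438 = 1/(30938/(-12825327/712)) + 38438 = 1/(30938*(-712/12825327)) + 38438 = 1/(-22027856/12825327) + 38438 = -12825327/22027856 + 38438 = 846693903601/22027856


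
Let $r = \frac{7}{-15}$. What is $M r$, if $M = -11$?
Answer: $\frac{77}{15} \approx 5.1333$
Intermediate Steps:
$r = - \frac{7}{15}$ ($r = 7 \left(- \frac{1}{15}\right) = - \frac{7}{15} \approx -0.46667$)
$M r = \left(-11\right) \left(- \frac{7}{15}\right) = \frac{77}{15}$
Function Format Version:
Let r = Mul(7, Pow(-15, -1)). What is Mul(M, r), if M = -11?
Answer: Rational(77, 15) ≈ 5.1333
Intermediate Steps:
r = Rational(-7, 15) (r = Mul(7, Rational(-1, 15)) = Rational(-7, 15) ≈ -0.46667)
Mul(M, r) = Mul(-11, Rational(-7, 15)) = Rational(77, 15)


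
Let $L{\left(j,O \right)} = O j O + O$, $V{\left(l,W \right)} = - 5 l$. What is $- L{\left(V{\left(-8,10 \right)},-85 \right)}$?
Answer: $-288915$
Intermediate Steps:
$L{\left(j,O \right)} = O + j O^{2}$ ($L{\left(j,O \right)} = j O^{2} + O = O + j O^{2}$)
$- L{\left(V{\left(-8,10 \right)},-85 \right)} = - \left(-85\right) \left(1 - 85 \left(\left(-5\right) \left(-8\right)\right)\right) = - \left(-85\right) \left(1 - 3400\right) = - \left(-85\right) \left(-3399\right) = \left(-1\right) 288915 = -288915$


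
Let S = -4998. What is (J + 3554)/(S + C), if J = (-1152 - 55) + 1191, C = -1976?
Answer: -1769/3487 ≈ -0.50731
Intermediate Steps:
J = -16 (J = -1207 + 1191 = -16)
(J + 3554)/(S + C) = (-16 + 3554)/(-4998 - 1976) = 3538/(-6974) = 3538*(-1/6974) = -1769/3487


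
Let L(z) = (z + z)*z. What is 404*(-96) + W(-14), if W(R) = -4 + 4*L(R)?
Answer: -37220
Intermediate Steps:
L(z) = 2*z**2 (L(z) = (2*z)*z = 2*z**2)
W(R) = -4 + 8*R**2 (W(R) = -4 + 4*(2*R**2) = -4 + 8*R**2)
404*(-96) + W(-14) = 404*(-96) + (-4 + 8*(-14)**2) = -38784 + (-4 + 8*196) = -38784 + (-4 + 1568) = -38784 + 1564 = -37220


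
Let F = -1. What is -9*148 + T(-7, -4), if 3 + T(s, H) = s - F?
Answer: -1341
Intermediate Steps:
T(s, H) = -2 + s (T(s, H) = -3 + (s - 1*(-1)) = -3 + (s + 1) = -3 + (1 + s) = -2 + s)
-9*148 + T(-7, -4) = -9*148 + (-2 - 7) = -1332 - 9 = -1341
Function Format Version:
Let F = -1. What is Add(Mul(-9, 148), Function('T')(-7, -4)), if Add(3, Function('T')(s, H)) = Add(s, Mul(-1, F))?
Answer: -1341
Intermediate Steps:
Function('T')(s, H) = Add(-2, s) (Function('T')(s, H) = Add(-3, Add(s, Mul(-1, -1))) = Add(-3, Add(s, 1)) = Add(-3, Add(1, s)) = Add(-2, s))
Add(Mul(-9, 148), Function('T')(-7, -4)) = Add(Mul(-9, 148), Add(-2, -7)) = Add(-1332, -9) = -1341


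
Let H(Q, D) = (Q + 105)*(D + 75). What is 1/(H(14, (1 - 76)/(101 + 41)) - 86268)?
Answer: -142/10991631 ≈ -1.2919e-5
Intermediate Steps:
H(Q, D) = (75 + D)*(105 + Q) (H(Q, D) = (105 + Q)*(75 + D) = (75 + D)*(105 + Q))
1/(H(14, (1 - 76)/(101 + 41)) - 86268) = 1/((7875 + 75*14 + 105*((1 - 76)/(101 + 41)) + ((1 - 76)/(101 + 41))*14) - 86268) = 1/((7875 + 1050 + 105*(-75/142) - 75/142*14) - 86268) = 1/((7875 + 1050 - 7875/142 - 525/71) - 86268) = 1/(1258425/142 - 86268) = 1/(-10991631/142) = -142/10991631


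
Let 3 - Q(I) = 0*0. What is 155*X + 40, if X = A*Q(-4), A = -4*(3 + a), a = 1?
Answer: -7400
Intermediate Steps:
Q(I) = 3 (Q(I) = 3 - 0*0 = 3 - 1*0 = 3 + 0 = 3)
A = -16 (A = -4*(3 + 1) = -4*4 = -16)
X = -48 (X = -16*3 = -48)
155*X + 40 = 155*(-48) + 40 = -7440 + 40 = -7400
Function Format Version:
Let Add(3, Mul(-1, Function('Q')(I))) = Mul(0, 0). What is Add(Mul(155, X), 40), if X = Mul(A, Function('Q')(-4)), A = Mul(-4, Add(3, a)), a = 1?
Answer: -7400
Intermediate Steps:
Function('Q')(I) = 3 (Function('Q')(I) = Add(3, Mul(-1, Mul(0, 0))) = Add(3, Mul(-1, 0)) = Add(3, 0) = 3)
A = -16 (A = Mul(-4, Add(3, 1)) = Mul(-4, 4) = -16)
X = -48 (X = Mul(-16, 3) = -48)
Add(Mul(155, X), 40) = Add(Mul(155, -48), 40) = Add(-7440, 40) = -7400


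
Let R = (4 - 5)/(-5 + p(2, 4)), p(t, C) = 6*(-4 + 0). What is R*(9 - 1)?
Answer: 8/29 ≈ 0.27586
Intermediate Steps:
p(t, C) = -24 (p(t, C) = 6*(-4) = -24)
R = 1/29 (R = (4 - 5)/(-5 - 24) = -1/(-29) = -1*(-1/29) = 1/29 ≈ 0.034483)
R*(9 - 1) = (9 - 1)/29 = (1/29)*8 = 8/29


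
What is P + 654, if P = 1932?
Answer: 2586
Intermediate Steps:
P + 654 = 1932 + 654 = 2586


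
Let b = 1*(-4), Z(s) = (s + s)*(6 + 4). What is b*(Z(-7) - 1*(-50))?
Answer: 360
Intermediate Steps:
Z(s) = 20*s (Z(s) = (2*s)*10 = 20*s)
b = -4
b*(Z(-7) - 1*(-50)) = -4*(20*(-7) - 1*(-50)) = -4*(-140 + 50) = -4*(-90) = 360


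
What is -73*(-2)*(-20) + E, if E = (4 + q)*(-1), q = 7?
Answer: -2931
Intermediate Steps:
E = -11 (E = (4 + 7)*(-1) = 11*(-1) = -11)
-73*(-2)*(-20) + E = -73*(-2)*(-20) - 11 = 146*(-20) - 11 = -2920 - 11 = -2931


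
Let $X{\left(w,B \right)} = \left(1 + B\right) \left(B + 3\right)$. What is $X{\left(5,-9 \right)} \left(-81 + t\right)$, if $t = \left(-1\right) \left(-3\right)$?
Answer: $-3744$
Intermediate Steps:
$t = 3$
$X{\left(w,B \right)} = \left(1 + B\right) \left(3 + B\right)$
$X{\left(5,-9 \right)} \left(-81 + t\right) = \left(3 + \left(-9\right)^{2} + 4 \left(-9\right)\right) \left(-81 + 3\right) = \left(3 + 81 - 36\right) \left(-78\right) = 48 \left(-78\right) = -3744$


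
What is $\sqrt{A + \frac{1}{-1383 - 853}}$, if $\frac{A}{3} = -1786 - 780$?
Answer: $\frac{i \sqrt{9621915511}}{1118} \approx 87.738 i$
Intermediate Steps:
$A = -7698$ ($A = 3 \left(-1786 - 780\right) = 3 \left(-2566\right) = -7698$)
$\sqrt{A + \frac{1}{-1383 - 853}} = \sqrt{-7698 + \frac{1}{-1383 - 853}} = \sqrt{-7698 + \frac{1}{-2236}} = \sqrt{-7698 - \frac{1}{2236}} = \sqrt{- \frac{17212729}{2236}} = \frac{i \sqrt{9621915511}}{1118}$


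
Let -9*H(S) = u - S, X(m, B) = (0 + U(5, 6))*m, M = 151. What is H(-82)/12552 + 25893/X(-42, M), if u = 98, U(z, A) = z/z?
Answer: -967291/1569 ≈ -616.50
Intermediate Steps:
U(z, A) = 1
X(m, B) = m (X(m, B) = (0 + 1)*m = 1*m = m)
H(S) = -98/9 + S/9 (H(S) = -(98 - S)/9 = -98/9 + S/9)
H(-82)/12552 + 25893/X(-42, M) = (-98/9 + (⅑)*(-82))/12552 + 25893/(-42) = (-98/9 - 82/9)*(1/12552) + 25893*(-1/42) = -20*1/12552 - 1233/2 = -5/3138 - 1233/2 = -967291/1569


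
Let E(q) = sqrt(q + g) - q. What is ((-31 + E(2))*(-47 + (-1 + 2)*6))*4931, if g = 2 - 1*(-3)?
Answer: 6671643 - 202171*sqrt(7) ≈ 6.1368e+6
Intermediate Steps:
g = 5 (g = 2 + 3 = 5)
E(q) = sqrt(5 + q) - q (E(q) = sqrt(q + 5) - q = sqrt(5 + q) - q)
((-31 + E(2))*(-47 + (-1 + 2)*6))*4931 = ((-31 + (sqrt(5 + 2) - 1*2))*(-47 + (-1 + 2)*6))*4931 = ((-31 + (sqrt(7) - 2))*(-47 + 1*6))*4931 = ((-31 + (-2 + sqrt(7)))*(-47 + 6))*4931 = ((-33 + sqrt(7))*(-41))*4931 = (1353 - 41*sqrt(7))*4931 = 6671643 - 202171*sqrt(7)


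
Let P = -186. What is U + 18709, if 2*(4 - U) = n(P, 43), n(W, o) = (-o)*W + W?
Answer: 14807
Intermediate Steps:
n(W, o) = W - W*o (n(W, o) = -W*o + W = W - W*o)
U = -3902 (U = 4 - (-93)*(1 - 1*43) = 4 - (-93)*(1 - 43) = 4 - (-93)*(-42) = 4 - ½*7812 = 4 - 3906 = -3902)
U + 18709 = -3902 + 18709 = 14807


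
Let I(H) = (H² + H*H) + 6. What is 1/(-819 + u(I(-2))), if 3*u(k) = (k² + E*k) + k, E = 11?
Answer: -3/2093 ≈ -0.0014334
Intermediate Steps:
I(H) = 6 + 2*H² (I(H) = (H² + H²) + 6 = 2*H² + 6 = 6 + 2*H²)
u(k) = 4*k + k²/3 (u(k) = ((k² + 11*k) + k)/3 = (k² + 12*k)/3 = 4*k + k²/3)
1/(-819 + u(I(-2))) = 1/(-819 + (6 + 2*(-2)²)*(12 + (6 + 2*(-2)²))/3) = 1/(-819 + (6 + 2*4)*(12 + (6 + 2*4))/3) = 1/(-819 + (6 + 8)*(12 + (6 + 8))/3) = 1/(-819 + (⅓)*14*(12 + 14)) = 1/(-819 + (⅓)*14*26) = 1/(-819 + 364/3) = 1/(-2093/3) = -3/2093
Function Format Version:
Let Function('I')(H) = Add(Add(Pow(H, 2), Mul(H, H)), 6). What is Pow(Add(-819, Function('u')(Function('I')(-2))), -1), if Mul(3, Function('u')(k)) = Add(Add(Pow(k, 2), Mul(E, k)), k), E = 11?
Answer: Rational(-3, 2093) ≈ -0.0014334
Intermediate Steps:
Function('I')(H) = Add(6, Mul(2, Pow(H, 2))) (Function('I')(H) = Add(Add(Pow(H, 2), Pow(H, 2)), 6) = Add(Mul(2, Pow(H, 2)), 6) = Add(6, Mul(2, Pow(H, 2))))
Function('u')(k) = Add(Mul(4, k), Mul(Rational(1, 3), Pow(k, 2))) (Function('u')(k) = Mul(Rational(1, 3), Add(Add(Pow(k, 2), Mul(11, k)), k)) = Mul(Rational(1, 3), Add(Pow(k, 2), Mul(12, k))) = Add(Mul(4, k), Mul(Rational(1, 3), Pow(k, 2))))
Pow(Add(-819, Function('u')(Function('I')(-2))), -1) = Pow(Add(-819, Mul(Rational(1, 3), Add(6, Mul(2, Pow(-2, 2))), Add(12, Add(6, Mul(2, Pow(-2, 2)))))), -1) = Pow(Add(-819, Mul(Rational(1, 3), Add(6, Mul(2, 4)), Add(12, Add(6, Mul(2, 4))))), -1) = Pow(Add(-819, Mul(Rational(1, 3), Add(6, 8), Add(12, Add(6, 8)))), -1) = Pow(Add(-819, Mul(Rational(1, 3), 14, Add(12, 14))), -1) = Pow(Add(-819, Mul(Rational(1, 3), 14, 26)), -1) = Pow(Add(-819, Rational(364, 3)), -1) = Pow(Rational(-2093, 3), -1) = Rational(-3, 2093)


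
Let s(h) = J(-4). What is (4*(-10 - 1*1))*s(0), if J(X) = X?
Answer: 176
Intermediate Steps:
s(h) = -4
(4*(-10 - 1*1))*s(0) = (4*(-10 - 1*1))*(-4) = (4*(-10 - 1))*(-4) = (4*(-11))*(-4) = -44*(-4) = 176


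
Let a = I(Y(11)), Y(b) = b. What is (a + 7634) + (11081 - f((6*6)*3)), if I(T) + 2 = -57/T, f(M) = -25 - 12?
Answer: 206193/11 ≈ 18745.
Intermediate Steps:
f(M) = -37
I(T) = -2 - 57/T
a = -79/11 (a = -2 - 57/11 = -79/11 ≈ -7.1818)
(a + 7634) + (11081 - f((6*6)*3)) = (-79/11 + 7634) + (11081 - 1*(-37)) = 83895/11 + (11081 + 37) = 83895/11 + 11118 = 206193/11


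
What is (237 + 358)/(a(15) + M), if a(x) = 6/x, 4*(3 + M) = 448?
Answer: 2975/547 ≈ 5.4388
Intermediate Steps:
M = 109 (M = -3 + (¼)*448 = -3 + 112 = 109)
(237 + 358)/(a(15) + M) = (237 + 358)/(6/15 + 109) = 595/(6*(1/15) + 109) = 595/(⅖ + 109) = 595/(547/5) = 595*(5/547) = 2975/547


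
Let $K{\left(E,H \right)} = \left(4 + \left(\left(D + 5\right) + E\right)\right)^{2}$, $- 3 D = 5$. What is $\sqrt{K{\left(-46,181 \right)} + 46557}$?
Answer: $\frac{\sqrt{432469}}{3} \approx 219.21$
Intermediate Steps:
$D = - \frac{5}{3}$ ($D = \left(- \frac{1}{3}\right) 5 = - \frac{5}{3} \approx -1.6667$)
$K{\left(E,H \right)} = \left(\frac{22}{3} + E\right)^{2}$ ($K{\left(E,H \right)} = \left(4 + \left(\left(- \frac{5}{3} + 5\right) + E\right)\right)^{2} = \left(4 + \left(\frac{10}{3} + E\right)\right)^{2} = \left(\frac{22}{3} + E\right)^{2}$)
$\sqrt{K{\left(-46,181 \right)} + 46557} = \sqrt{\frac{\left(22 + 3 \left(-46\right)\right)^{2}}{9} + 46557} = \sqrt{\frac{\left(22 - 138\right)^{2}}{9} + 46557} = \sqrt{\frac{\left(-116\right)^{2}}{9} + 46557} = \sqrt{\frac{1}{9} \cdot 13456 + 46557} = \sqrt{\frac{13456}{9} + 46557} = \sqrt{\frac{432469}{9}} = \frac{\sqrt{432469}}{3}$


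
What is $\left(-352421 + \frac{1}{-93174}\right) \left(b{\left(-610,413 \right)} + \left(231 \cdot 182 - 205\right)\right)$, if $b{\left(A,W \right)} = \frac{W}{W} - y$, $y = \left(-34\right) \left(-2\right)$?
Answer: $- \frac{685789764815675}{46587} \approx -1.4721 \cdot 10^{10}$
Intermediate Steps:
$y = 68$
$b{\left(A,W \right)} = -67$ ($b{\left(A,W \right)} = \frac{W}{W} - 68 = 1 - 68 = -67$)
$\left(-352421 + \frac{1}{-93174}\right) \left(b{\left(-610,413 \right)} + \left(231 \cdot 182 - 205\right)\right) = \left(-352421 + \frac{1}{-93174}\right) \left(-67 + \left(231 \cdot 182 - 205\right)\right) = \left(-352421 - \frac{1}{93174}\right) \left(-67 + \left(42042 - 205\right)\right) = - \frac{32836474255 \left(-67 + 41837\right)}{93174} = \left(- \frac{32836474255}{93174}\right) 41770 = - \frac{685789764815675}{46587}$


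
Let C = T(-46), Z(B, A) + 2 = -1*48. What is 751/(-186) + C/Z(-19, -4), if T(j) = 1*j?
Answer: -14497/4650 ≈ -3.1176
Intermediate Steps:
T(j) = j
Z(B, A) = -50 (Z(B, A) = -2 - 1*48 = -2 - 48 = -50)
C = -46
751/(-186) + C/Z(-19, -4) = 751/(-186) - 46/(-50) = 751*(-1/186) - 46*(-1/50) = -751/186 + 23/25 = -14497/4650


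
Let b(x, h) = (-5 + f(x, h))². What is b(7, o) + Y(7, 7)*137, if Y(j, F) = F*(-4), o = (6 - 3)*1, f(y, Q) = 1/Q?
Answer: -34328/9 ≈ -3814.2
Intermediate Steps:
o = 3 (o = 3*1 = 3)
Y(j, F) = -4*F
b(x, h) = (-5 + 1/h)²
b(7, o) + Y(7, 7)*137 = (-1 + 5*3)²/3² - 4*7*137 = (-1 + 15)²/9 - 28*137 = (⅑)*14² - 3836 = (⅑)*196 - 3836 = 196/9 - 3836 = -34328/9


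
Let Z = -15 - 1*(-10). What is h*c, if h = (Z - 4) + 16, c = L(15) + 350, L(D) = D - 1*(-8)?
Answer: 2611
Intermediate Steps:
L(D) = 8 + D (L(D) = D + 8 = 8 + D)
c = 373 (c = (8 + 15) + 350 = 23 + 350 = 373)
Z = -5 (Z = -15 + 10 = -5)
h = 7 (h = (-5 - 4) + 16 = -9 + 16 = 7)
h*c = 7*373 = 2611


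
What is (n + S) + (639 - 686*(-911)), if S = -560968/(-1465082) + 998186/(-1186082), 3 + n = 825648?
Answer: 630453074166909161/434426847181 ≈ 1.4512e+6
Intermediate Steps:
n = 825645 (n = -3 + 825648 = 825645)
S = -199267573469/434426847181 (S = -560968*(-1/1465082) + 998186*(-1/1186082) = 280484/732541 - 499093/593041 = -199267573469/434426847181 ≈ -0.45869)
(n + S) + (639 - 686*(-911)) = (825645 - 199267573469/434426847181) + (639 - 686*(-911)) = 358682154973183276/434426847181 + (639 + 624946) = 358682154973183276/434426847181 + 625585 = 630453074166909161/434426847181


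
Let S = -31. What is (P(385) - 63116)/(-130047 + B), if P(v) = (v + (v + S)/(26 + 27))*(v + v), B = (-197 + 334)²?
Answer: -6319641/2948867 ≈ -2.1431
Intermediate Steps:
B = 18769 (B = 137² = 18769)
P(v) = 2*v*(-31/53 + 54*v/53) (P(v) = (v + (v - 31)/(26 + 27))*(v + v) = (v + (-31 + v)/53)*(2*v) = (v + (-31 + v)*(1/53))*(2*v) = (v + (-31/53 + v/53))*(2*v) = (-31/53 + 54*v/53)*(2*v) = 2*v*(-31/53 + 54*v/53))
(P(385) - 63116)/(-130047 + B) = ((2/53)*385*(-31 + 54*385) - 63116)/(-130047 + 18769) = ((2/53)*385*(-31 + 20790) - 63116)/(-111278) = ((2/53)*385*20759 - 63116)*(-1/111278) = (15984430/53 - 63116)*(-1/111278) = (12639282/53)*(-1/111278) = -6319641/2948867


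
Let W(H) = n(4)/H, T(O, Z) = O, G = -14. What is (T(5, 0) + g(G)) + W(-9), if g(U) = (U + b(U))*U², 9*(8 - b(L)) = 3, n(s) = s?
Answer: -11131/9 ≈ -1236.8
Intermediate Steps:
b(L) = 23/3 (b(L) = 8 - ⅑*3 = 8 - ⅓ = 23/3)
W(H) = 4/H
g(U) = U²*(23/3 + U) (g(U) = (U + 23/3)*U² = (23/3 + U)*U² = U²*(23/3 + U))
(T(5, 0) + g(G)) + W(-9) = (5 + (-14)²*(23/3 - 14)) + 4/(-9) = (5 + 196*(-19/3)) + 4*(-⅑) = (5 - 3724/3) - 4/9 = -3709/3 - 4/9 = -11131/9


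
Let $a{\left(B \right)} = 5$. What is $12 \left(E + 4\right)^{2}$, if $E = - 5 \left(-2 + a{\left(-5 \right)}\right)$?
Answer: $1452$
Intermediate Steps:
$E = -15$ ($E = - 5 \left(-2 + 5\right) = \left(-5\right) 3 = -15$)
$12 \left(E + 4\right)^{2} = 12 \left(-15 + 4\right)^{2} = 12 \left(-11\right)^{2} = 12 \cdot 121 = 1452$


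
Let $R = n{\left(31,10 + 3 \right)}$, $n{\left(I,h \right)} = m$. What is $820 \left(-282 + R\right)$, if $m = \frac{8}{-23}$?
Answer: $- \frac{5325080}{23} \approx -2.3153 \cdot 10^{5}$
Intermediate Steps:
$m = - \frac{8}{23}$ ($m = 8 \left(- \frac{1}{23}\right) = - \frac{8}{23} \approx -0.34783$)
$n{\left(I,h \right)} = - \frac{8}{23}$
$R = - \frac{8}{23} \approx -0.34783$
$820 \left(-282 + R\right) = 820 \left(-282 - \frac{8}{23}\right) = 820 \left(- \frac{6494}{23}\right) = - \frac{5325080}{23}$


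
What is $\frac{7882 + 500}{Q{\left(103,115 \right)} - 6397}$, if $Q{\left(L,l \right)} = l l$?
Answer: $\frac{1397}{1138} \approx 1.2276$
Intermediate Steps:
$Q{\left(L,l \right)} = l^{2}$
$\frac{7882 + 500}{Q{\left(103,115 \right)} - 6397} = \frac{7882 + 500}{115^{2} - 6397} = \frac{8382}{13225 - 6397} = \frac{8382}{6828} = 8382 \cdot \frac{1}{6828} = \frac{1397}{1138}$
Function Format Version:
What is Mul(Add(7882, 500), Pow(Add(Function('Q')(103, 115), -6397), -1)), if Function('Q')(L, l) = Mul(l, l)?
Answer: Rational(1397, 1138) ≈ 1.2276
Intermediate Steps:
Function('Q')(L, l) = Pow(l, 2)
Mul(Add(7882, 500), Pow(Add(Function('Q')(103, 115), -6397), -1)) = Mul(Add(7882, 500), Pow(Add(Pow(115, 2), -6397), -1)) = Mul(8382, Pow(Add(13225, -6397), -1)) = Mul(8382, Pow(6828, -1)) = Mul(8382, Rational(1, 6828)) = Rational(1397, 1138)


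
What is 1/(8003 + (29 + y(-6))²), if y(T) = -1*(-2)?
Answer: 1/8964 ≈ 0.00011156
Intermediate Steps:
y(T) = 2
1/(8003 + (29 + y(-6))²) = 1/(8003 + (29 + 2)²) = 1/(8003 + 31²) = 1/(8003 + 961) = 1/8964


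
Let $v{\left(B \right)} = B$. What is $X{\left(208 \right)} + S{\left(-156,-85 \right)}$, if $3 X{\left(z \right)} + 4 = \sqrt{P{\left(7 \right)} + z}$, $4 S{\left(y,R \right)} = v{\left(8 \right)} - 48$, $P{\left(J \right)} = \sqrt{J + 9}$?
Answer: $- \frac{34}{3} + \frac{2 \sqrt{53}}{3} \approx -6.4799$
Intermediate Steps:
$P{\left(J \right)} = \sqrt{9 + J}$
$S{\left(y,R \right)} = -10$ ($S{\left(y,R \right)} = \frac{8 - 48}{4} = \frac{1}{4} \left(-40\right) = -10$)
$X{\left(z \right)} = - \frac{4}{3} + \frac{\sqrt{4 + z}}{3}$ ($X{\left(z \right)} = - \frac{4}{3} + \frac{\sqrt{\sqrt{9 + 7} + z}}{3} = - \frac{4}{3} + \frac{\sqrt{\sqrt{16} + z}}{3} = - \frac{4}{3} + \frac{\sqrt{4 + z}}{3}$)
$X{\left(208 \right)} + S{\left(-156,-85 \right)} = \left(- \frac{4}{3} + \frac{\sqrt{4 + 208}}{3}\right) - 10 = \left(- \frac{4}{3} + \frac{\sqrt{212}}{3}\right) - 10 = \left(- \frac{4}{3} + \frac{2 \sqrt{53}}{3}\right) - 10 = - \frac{34}{3} + \frac{2 \sqrt{53}}{3}$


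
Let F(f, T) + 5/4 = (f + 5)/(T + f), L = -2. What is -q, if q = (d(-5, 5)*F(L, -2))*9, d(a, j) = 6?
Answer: 108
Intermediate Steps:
F(f, T) = -5/4 + (5 + f)/(T + f) (F(f, T) = -5/4 + (f + 5)/(T + f) = -5/4 + (5 + f)/(T + f))
q = -108 (q = (6*((20 - 1*(-2) - 5*(-2))/(4*(-2 - 2))))*9 = (6*((1/4)*(20 + 2 + 10)/(-4)))*9 = (6*((1/4)*(-1/4)*32))*9 = (6*(-2))*9 = -12*9 = -108)
-q = -1*(-108) = 108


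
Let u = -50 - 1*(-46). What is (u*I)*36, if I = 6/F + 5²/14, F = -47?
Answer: -78552/329 ≈ -238.76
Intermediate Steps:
u = -4 (u = -50 + 46 = -4)
I = 1091/658 (I = 6/(-47) + 5²/14 = 6*(-1/47) + 25*(1/14) = -6/47 + 25/14 = 1091/658 ≈ 1.6581)
(u*I)*36 = -4*1091/658*36 = -2182/329*36 = -78552/329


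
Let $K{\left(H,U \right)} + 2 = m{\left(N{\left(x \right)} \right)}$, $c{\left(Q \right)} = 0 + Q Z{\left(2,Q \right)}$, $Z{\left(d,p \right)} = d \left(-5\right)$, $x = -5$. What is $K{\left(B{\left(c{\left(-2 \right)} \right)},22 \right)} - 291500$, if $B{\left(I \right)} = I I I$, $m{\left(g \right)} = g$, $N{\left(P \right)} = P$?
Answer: $-291507$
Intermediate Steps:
$Z{\left(d,p \right)} = - 5 d$
$c{\left(Q \right)} = - 10 Q$ ($c{\left(Q \right)} = 0 + Q \left(\left(-5\right) 2\right) = 0 + Q \left(-10\right) = 0 - 10 Q = - 10 Q$)
$B{\left(I \right)} = I^{3}$ ($B{\left(I \right)} = I^{2} I = I^{3}$)
$K{\left(H,U \right)} = -7$ ($K{\left(H,U \right)} = -2 - 5 = -7$)
$K{\left(B{\left(c{\left(-2 \right)} \right)},22 \right)} - 291500 = -7 - 291500 = -291507$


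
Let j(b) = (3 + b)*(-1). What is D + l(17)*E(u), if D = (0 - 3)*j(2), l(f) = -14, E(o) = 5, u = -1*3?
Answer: -55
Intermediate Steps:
u = -3
j(b) = -3 - b
D = 15 (D = (0 - 3)*(-3 - 1*2) = -3*(-3 - 2) = -3*(-5) = 15)
D + l(17)*E(u) = 15 - 14*5 = 15 - 70 = -55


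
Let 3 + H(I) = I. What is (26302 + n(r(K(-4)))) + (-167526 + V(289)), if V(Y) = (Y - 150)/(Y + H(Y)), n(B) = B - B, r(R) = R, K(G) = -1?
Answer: -81203661/575 ≈ -1.4122e+5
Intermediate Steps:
H(I) = -3 + I
n(B) = 0
V(Y) = (-150 + Y)/(-3 + 2*Y) (V(Y) = (Y - 150)/(Y + (-3 + Y)) = (-150 + Y)/(-3 + 2*Y))
(26302 + n(r(K(-4)))) + (-167526 + V(289)) = (26302 + 0) + (-167526 + (-150 + 289)/(-3 + 2*289)) = 26302 + (-167526 + 139/(-3 + 578)) = 26302 + (-167526 + 139/575) = 26302 - 96327311/575 = -81203661/575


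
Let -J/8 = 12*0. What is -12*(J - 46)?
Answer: 552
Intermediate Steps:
J = 0 (J = -96*0 = -8*0 = 0)
-12*(J - 46) = -12*(0 - 46) = -12*(-46) = 552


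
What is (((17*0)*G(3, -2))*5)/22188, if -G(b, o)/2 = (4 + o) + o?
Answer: 0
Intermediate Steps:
G(b, o) = -8 - 4*o (G(b, o) = -2*((4 + o) + o) = -2*(4 + 2*o) = -8 - 4*o)
(((17*0)*G(3, -2))*5)/22188 = (((17*0)*(-8 - 4*(-2)))*5)/22188 = ((0*(-8 + 8))*5)*(1/22188) = ((0*0)*5)*(1/22188) = (0*5)*(1/22188) = 0*(1/22188) = 0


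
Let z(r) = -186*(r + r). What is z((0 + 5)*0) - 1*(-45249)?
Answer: 45249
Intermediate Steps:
z(r) = -372*r
z((0 + 5)*0) - 1*(-45249) = -372*(0 + 5)*0 - 1*(-45249) = -1860*0 + 45249 = -372*0 + 45249 = 0 + 45249 = 45249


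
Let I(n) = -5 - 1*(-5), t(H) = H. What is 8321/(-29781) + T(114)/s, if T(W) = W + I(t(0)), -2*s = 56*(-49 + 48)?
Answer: 1581023/416934 ≈ 3.7920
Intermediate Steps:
s = 28 (s = -28*(-49 + 48) = -28*(-1) = -½*(-56) = 28)
I(n) = 0 (I(n) = -5 + 5 = 0)
T(W) = W (T(W) = W + 0 = W)
8321/(-29781) + T(114)/s = 8321/(-29781) + 114/28 = 8321*(-1/29781) + 114*(1/28) = -8321/29781 + 57/14 = 1581023/416934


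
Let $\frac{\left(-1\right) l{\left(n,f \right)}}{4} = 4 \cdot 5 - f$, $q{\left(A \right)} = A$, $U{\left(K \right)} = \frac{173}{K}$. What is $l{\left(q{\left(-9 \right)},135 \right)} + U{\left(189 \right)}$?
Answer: $\frac{87113}{189} \approx 460.92$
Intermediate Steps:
$l{\left(n,f \right)} = -80 + 4 f$ ($l{\left(n,f \right)} = - 4 \left(4 \cdot 5 - f\right) = - 4 \left(20 - f\right) = -80 + 4 f$)
$l{\left(q{\left(-9 \right)},135 \right)} + U{\left(189 \right)} = \left(-80 + 4 \cdot 135\right) + \frac{173}{189} = \left(-80 + 540\right) + 173 \cdot \frac{1}{189} = 460 + \frac{173}{189} = \frac{87113}{189}$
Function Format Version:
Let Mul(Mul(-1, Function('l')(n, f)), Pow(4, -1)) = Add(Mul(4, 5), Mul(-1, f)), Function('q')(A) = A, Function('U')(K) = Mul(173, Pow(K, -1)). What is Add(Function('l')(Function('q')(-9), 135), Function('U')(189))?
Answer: Rational(87113, 189) ≈ 460.92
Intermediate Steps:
Function('l')(n, f) = Add(-80, Mul(4, f)) (Function('l')(n, f) = Mul(-4, Add(Mul(4, 5), Mul(-1, f))) = Mul(-4, Add(20, Mul(-1, f))) = Add(-80, Mul(4, f)))
Add(Function('l')(Function('q')(-9), 135), Function('U')(189)) = Add(Add(-80, Mul(4, 135)), Mul(173, Pow(189, -1))) = Add(Add(-80, 540), Mul(173, Rational(1, 189))) = Add(460, Rational(173, 189)) = Rational(87113, 189)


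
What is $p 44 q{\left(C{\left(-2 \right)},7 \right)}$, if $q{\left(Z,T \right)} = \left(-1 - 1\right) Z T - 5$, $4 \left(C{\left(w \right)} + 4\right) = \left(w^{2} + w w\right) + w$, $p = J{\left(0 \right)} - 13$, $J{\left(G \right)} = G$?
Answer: $-17160$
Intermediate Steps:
$p = -13$ ($p = 0 - 13 = -13$)
$C{\left(w \right)} = -4 + \frac{w^{2}}{2} + \frac{w}{4}$ ($C{\left(w \right)} = -4 + \frac{\left(w^{2} + w w\right) + w}{4} = -4 + \frac{\left(w^{2} + w^{2}\right) + w}{4} = -4 + \frac{2 w^{2} + w}{4} = -4 + \frac{w + 2 w^{2}}{4} = -4 + \left(\frac{w^{2}}{2} + \frac{w}{4}\right) = -4 + \frac{w^{2}}{2} + \frac{w}{4}$)
$q{\left(Z,T \right)} = -5 - 2 T Z$ ($q{\left(Z,T \right)} = - 2 Z T - 5 = - 2 T Z - 5 = -5 - 2 T Z$)
$p 44 q{\left(C{\left(-2 \right)},7 \right)} = \left(-13\right) 44 \left(-5 - 14 \left(-4 + \frac{\left(-2\right)^{2}}{2} + \frac{1}{4} \left(-2\right)\right)\right) = - 572 \left(-5 - 14 \left(-4 + \frac{1}{2} \cdot 4 - \frac{1}{2}\right)\right) = - 572 \left(-5 - 14 \left(-4 + 2 - \frac{1}{2}\right)\right) = - 572 \left(-5 - 14 \left(- \frac{5}{2}\right)\right) = - 572 \left(-5 + 35\right) = \left(-572\right) 30 = -17160$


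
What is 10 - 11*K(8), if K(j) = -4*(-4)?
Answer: -166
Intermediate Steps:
K(j) = 16
10 - 11*K(8) = 10 - 11*16 = 10 - 176 = -166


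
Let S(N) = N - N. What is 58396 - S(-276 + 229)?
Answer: 58396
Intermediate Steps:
S(N) = 0
58396 - S(-276 + 229) = 58396 - 1*0 = 58396 + 0 = 58396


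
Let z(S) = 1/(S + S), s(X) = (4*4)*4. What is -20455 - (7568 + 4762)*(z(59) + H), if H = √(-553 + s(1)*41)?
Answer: -1213010/59 - 12330*√2071 ≈ -5.8168e+5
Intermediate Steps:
s(X) = 64 (s(X) = 16*4 = 64)
z(S) = 1/(2*S)
H = √2071 (H = √(-553 + 64*41) = √(-553 + 2624) = √2071 ≈ 45.508)
-20455 - (7568 + 4762)*(z(59) + H) = -20455 - (7568 + 4762)*((½)/59 + √2071) = -20455 - 12330*((½)*(1/59) + √2071) = -20455 - 12330*(1/118 + √2071) = -20455 - (6165/59 + 12330*√2071) = -20455 + (-6165/59 - 12330*√2071) = -1213010/59 - 12330*√2071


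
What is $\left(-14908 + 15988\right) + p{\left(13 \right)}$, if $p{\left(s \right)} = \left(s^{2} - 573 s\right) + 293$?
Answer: $-5907$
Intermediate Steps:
$p{\left(s \right)} = 293 + s^{2} - 573 s$
$\left(-14908 + 15988\right) + p{\left(13 \right)} = \left(-14908 + 15988\right) + \left(293 + 13^{2} - 7449\right) = 1080 + \left(293 + 169 - 7449\right) = 1080 - 6987 = -5907$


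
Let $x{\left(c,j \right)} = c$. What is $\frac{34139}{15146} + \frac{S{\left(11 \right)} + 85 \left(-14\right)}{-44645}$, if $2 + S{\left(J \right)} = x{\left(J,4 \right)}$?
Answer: $\frac{1542023081}{676193170} \approx 2.2804$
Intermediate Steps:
$S{\left(J \right)} = -2 + J$
$\frac{34139}{15146} + \frac{S{\left(11 \right)} + 85 \left(-14\right)}{-44645} = \frac{34139}{15146} + \frac{\left(-2 + 11\right) + 85 \left(-14\right)}{-44645} = 34139 \cdot \frac{1}{15146} + \left(9 - 1190\right) \left(- \frac{1}{44645}\right) = \frac{34139}{15146} - - \frac{1181}{44645} = \frac{34139}{15146} + \frac{1181}{44645} = \frac{1542023081}{676193170}$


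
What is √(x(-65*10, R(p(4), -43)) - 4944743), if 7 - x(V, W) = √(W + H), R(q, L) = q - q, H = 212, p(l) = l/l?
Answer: √(-4944736 - 2*√53) ≈ 2223.7*I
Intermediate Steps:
p(l) = 1
R(q, L) = 0
x(V, W) = 7 - √(212 + W) (x(V, W) = 7 - √(W + 212) = 7 - √(212 + W))
√(x(-65*10, R(p(4), -43)) - 4944743) = √((7 - √(212 + 0)) - 4944743) = √((7 - √212) - 4944743) = √((7 - 2*√53) - 4944743) = √(-4944736 - 2*√53)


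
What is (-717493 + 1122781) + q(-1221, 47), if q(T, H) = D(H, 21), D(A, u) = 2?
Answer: 405290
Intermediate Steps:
q(T, H) = 2
(-717493 + 1122781) + q(-1221, 47) = (-717493 + 1122781) + 2 = 405288 + 2 = 405290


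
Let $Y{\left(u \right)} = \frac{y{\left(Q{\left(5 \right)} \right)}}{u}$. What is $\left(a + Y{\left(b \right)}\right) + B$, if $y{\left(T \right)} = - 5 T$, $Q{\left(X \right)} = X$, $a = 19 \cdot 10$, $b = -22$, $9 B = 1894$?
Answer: $\frac{79513}{198} \approx 401.58$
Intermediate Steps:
$B = \frac{1894}{9}$ ($B = \frac{1}{9} \cdot 1894 = \frac{1894}{9} \approx 210.44$)
$a = 190$
$Y{\left(u \right)} = - \frac{25}{u}$ ($Y{\left(u \right)} = \frac{\left(-5\right) 5}{u} = - \frac{25}{u}$)
$\left(a + Y{\left(b \right)}\right) + B = \left(190 - \frac{25}{-22}\right) + \frac{1894}{9} = \left(190 - - \frac{25}{22}\right) + \frac{1894}{9} = \left(190 + \frac{25}{22}\right) + \frac{1894}{9} = \frac{4205}{22} + \frac{1894}{9} = \frac{79513}{198}$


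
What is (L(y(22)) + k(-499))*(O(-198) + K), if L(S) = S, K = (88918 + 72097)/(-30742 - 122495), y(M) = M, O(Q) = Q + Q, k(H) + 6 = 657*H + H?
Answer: 6658765050214/51079 ≈ 1.3036e+8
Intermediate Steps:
k(H) = -6 + 658*H (k(H) = -6 + (657*H + H) = -6 + 658*H)
O(Q) = 2*Q
K = -161015/153237 (K = 161015/(-153237) = 161015*(-1/153237) = -161015/153237 ≈ -1.0508)
(L(y(22)) + k(-499))*(O(-198) + K) = (22 + (-6 + 658*(-499)))*(2*(-198) - 161015/153237) = (22 + (-6 - 328342))*(-396 - 161015/153237) = (22 - 328348)*(-60842867/153237) = -328326*(-60842867/153237) = 6658765050214/51079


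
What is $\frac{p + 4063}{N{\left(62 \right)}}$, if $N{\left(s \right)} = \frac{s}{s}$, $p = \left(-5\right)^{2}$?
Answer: $4088$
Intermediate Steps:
$p = 25$
$N{\left(s \right)} = 1$
$\frac{p + 4063}{N{\left(62 \right)}} = \frac{25 + 4063}{1} = 4088 \cdot 1 = 4088$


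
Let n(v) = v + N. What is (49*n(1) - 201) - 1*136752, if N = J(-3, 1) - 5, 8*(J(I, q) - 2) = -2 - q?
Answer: -1096555/8 ≈ -1.3707e+5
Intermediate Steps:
J(I, q) = 7/4 - q/8 (J(I, q) = 2 + (-2 - q)/8 = 2 + (-¼ - q/8) = 7/4 - q/8)
N = -27/8 (N = (7/4 - ⅛*1) - 5 = (7/4 - ⅛) - 5 = 13/8 - 5 = -27/8 ≈ -3.3750)
n(v) = -27/8 + v (n(v) = v - 27/8 = -27/8 + v)
(49*n(1) - 201) - 1*136752 = (49*(-27/8 + 1) - 201) - 1*136752 = (49*(-19/8) - 201) - 136752 = (-931/8 - 201) - 136752 = -2539/8 - 136752 = -1096555/8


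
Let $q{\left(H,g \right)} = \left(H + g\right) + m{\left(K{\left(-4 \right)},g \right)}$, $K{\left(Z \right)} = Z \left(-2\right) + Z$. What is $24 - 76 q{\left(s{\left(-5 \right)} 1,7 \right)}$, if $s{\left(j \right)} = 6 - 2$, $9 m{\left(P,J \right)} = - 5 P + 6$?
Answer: $- \frac{6244}{9} \approx -693.78$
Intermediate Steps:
$K{\left(Z \right)} = - Z$ ($K{\left(Z \right)} = - 2 Z + Z = - Z$)
$m{\left(P,J \right)} = \frac{2}{3} - \frac{5 P}{9}$ ($m{\left(P,J \right)} = \frac{- 5 P + 6}{9} = \frac{6 - 5 P}{9} = \frac{2}{3} - \frac{5 P}{9}$)
$s{\left(j \right)} = 4$ ($s{\left(j \right)} = 6 - 2 = 4$)
$q{\left(H,g \right)} = - \frac{14}{9} + H + g$ ($q{\left(H,g \right)} = \left(H + g\right) + \left(\frac{2}{3} - \frac{5 \left(\left(-1\right) \left(-4\right)\right)}{9}\right) = \left(H + g\right) + \left(\frac{2}{3} - \frac{20}{9}\right) = \left(H + g\right) - \frac{14}{9} = - \frac{14}{9} + H + g$)
$24 - 76 q{\left(s{\left(-5 \right)} 1,7 \right)} = 24 - 76 \left(- \frac{14}{9} + 4 \cdot 1 + 7\right) = 24 - 76 \left(- \frac{14}{9} + 4 + 7\right) = 24 - \frac{6460}{9} = - \frac{6244}{9}$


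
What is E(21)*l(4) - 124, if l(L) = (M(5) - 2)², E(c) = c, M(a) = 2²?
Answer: -40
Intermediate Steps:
M(a) = 4
l(L) = 4 (l(L) = (4 - 2)² = 2² = 4)
E(21)*l(4) - 124 = 21*4 - 124 = 84 - 124 = -40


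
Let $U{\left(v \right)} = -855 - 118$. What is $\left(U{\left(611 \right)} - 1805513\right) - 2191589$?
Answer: $-3998075$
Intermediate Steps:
$U{\left(v \right)} = -973$
$\left(U{\left(611 \right)} - 1805513\right) - 2191589 = \left(-973 - 1805513\right) - 2191589 = -1806486 - 2191589 = -3998075$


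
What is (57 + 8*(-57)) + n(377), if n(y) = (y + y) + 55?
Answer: 410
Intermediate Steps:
n(y) = 55 + 2*y (n(y) = 2*y + 55 = 55 + 2*y)
(57 + 8*(-57)) + n(377) = (57 + 8*(-57)) + (55 + 2*377) = (57 - 456) + (55 + 754) = -399 + 809 = 410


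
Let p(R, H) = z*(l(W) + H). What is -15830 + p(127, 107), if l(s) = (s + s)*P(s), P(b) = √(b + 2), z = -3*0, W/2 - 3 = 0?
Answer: -15830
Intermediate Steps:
W = 6 (W = 6 + 2*0 = 6 + 0 = 6)
z = 0
P(b) = √(2 + b)
l(s) = 2*s*√(2 + s) (l(s) = (s + s)*√(2 + s) = (2*s)*√(2 + s) = 2*s*√(2 + s))
p(R, H) = 0 (p(R, H) = 0*(2*6*√(2 + 6) + H) = 0*(2*6*√8 + H) = 0*(2*6*(2*√2) + H) = 0*(24*√2 + H) = 0*(H + 24*√2) = 0)
-15830 + p(127, 107) = -15830 + 0 = -15830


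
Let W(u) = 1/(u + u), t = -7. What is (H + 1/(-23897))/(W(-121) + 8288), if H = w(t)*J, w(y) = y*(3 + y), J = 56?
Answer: 604523986/3195339561 ≈ 0.18919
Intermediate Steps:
W(u) = 1/(2*u)
H = 1568 (H = -7*(3 - 7)*56 = -7*(-4)*56 = 28*56 = 1568)
(H + 1/(-23897))/(W(-121) + 8288) = (1568 + 1/(-23897))/((½)/(-121) + 8288) = (1568 - 1/23897)/((½)*(-1/121) + 8288) = 37470495/(23897*(-1/242 + 8288)) = 37470495/(23897*(2005695/242)) = (37470495/23897)*(242/2005695) = 604523986/3195339561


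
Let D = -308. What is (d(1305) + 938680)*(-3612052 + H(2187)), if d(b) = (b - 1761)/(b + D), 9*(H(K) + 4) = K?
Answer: -3380163969972752/997 ≈ -3.3903e+12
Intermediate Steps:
H(K) = -4 + K/9
d(b) = (-1761 + b)/(-308 + b) (d(b) = (b - 1761)/(b - 308) = (-1761 + b)/(-308 + b))
(d(1305) + 938680)*(-3612052 + H(2187)) = ((-1761 + 1305)/(-308 + 1305) + 938680)*(-3612052 + (-4 + (⅑)*2187)) = (-456/997 + 938680)*(-3612052 + (-4 + 243)) = ((1/997)*(-456) + 938680)*(-3612052 + 239) = (-456/997 + 938680)*(-3611813) = (935863504/997)*(-3611813) = -3380163969972752/997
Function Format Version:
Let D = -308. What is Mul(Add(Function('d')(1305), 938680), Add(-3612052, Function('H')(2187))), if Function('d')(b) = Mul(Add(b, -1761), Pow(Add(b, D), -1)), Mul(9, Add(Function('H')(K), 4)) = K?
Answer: Rational(-3380163969972752, 997) ≈ -3.3903e+12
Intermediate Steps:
Function('H')(K) = Add(-4, Mul(Rational(1, 9), K))
Function('d')(b) = Mul(Pow(Add(-308, b), -1), Add(-1761, b)) (Function('d')(b) = Mul(Add(b, -1761), Pow(Add(b, -308), -1)) = Mul(Add(-1761, b), Pow(Add(-308, b), -1)) = Mul(Pow(Add(-308, b), -1), Add(-1761, b)))
Mul(Add(Function('d')(1305), 938680), Add(-3612052, Function('H')(2187))) = Mul(Add(Mul(Pow(Add(-308, 1305), -1), Add(-1761, 1305)), 938680), Add(-3612052, Add(-4, Mul(Rational(1, 9), 2187)))) = Mul(Add(Mul(Pow(997, -1), -456), 938680), Add(-3612052, Add(-4, 243))) = Mul(Add(Mul(Rational(1, 997), -456), 938680), Add(-3612052, 239)) = Mul(Add(Rational(-456, 997), 938680), -3611813) = Mul(Rational(935863504, 997), -3611813) = Rational(-3380163969972752, 997)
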